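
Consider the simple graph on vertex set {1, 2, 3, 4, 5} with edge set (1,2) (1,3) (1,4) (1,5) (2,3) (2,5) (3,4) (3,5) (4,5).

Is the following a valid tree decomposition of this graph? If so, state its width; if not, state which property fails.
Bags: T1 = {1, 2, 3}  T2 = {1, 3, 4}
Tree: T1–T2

A tree decomposition must satisfy three properties: every vertex lies in some bag; for every edge, both endpoints lie together in some bag; and for every vertex, the bags containing it form a connected subtree. Here vertex 5 appears in no bag, so the decomposition is invalid.

No — vertex 5 appears in no bag.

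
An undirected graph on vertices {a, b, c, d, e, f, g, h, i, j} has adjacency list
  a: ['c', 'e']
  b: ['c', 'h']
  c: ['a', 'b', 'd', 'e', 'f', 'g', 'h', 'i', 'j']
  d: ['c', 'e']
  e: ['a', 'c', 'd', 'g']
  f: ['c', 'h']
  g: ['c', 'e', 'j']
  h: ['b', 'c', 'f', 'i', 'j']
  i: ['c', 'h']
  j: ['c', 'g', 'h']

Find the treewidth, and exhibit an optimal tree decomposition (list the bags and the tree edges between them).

Treewidth 2.
One such decomposition:
Bags: B1 = {c, h, i}  B2 = {c, h, j}  B3 = {c, g, j}  B4 = {c, f, h}  B5 = {c, e, g}  B6 = {b, c, h}  B7 = {a, c, e}  B8 = {c, d, e}
Tree: B1–B2, B2–B3, B1–B4, B3–B5, B2–B6, B5–B7, B7–B8

Every bag has size at most 3, so the width is 3 − 1 = 2 and tw(G) ≤ 2. On the other hand G contains the 3-clique {c, d, e}. A clique must lie in a single bag of any decomposition, so no decomposition can have width below 2. Combining the bounds, tw(G) = 2.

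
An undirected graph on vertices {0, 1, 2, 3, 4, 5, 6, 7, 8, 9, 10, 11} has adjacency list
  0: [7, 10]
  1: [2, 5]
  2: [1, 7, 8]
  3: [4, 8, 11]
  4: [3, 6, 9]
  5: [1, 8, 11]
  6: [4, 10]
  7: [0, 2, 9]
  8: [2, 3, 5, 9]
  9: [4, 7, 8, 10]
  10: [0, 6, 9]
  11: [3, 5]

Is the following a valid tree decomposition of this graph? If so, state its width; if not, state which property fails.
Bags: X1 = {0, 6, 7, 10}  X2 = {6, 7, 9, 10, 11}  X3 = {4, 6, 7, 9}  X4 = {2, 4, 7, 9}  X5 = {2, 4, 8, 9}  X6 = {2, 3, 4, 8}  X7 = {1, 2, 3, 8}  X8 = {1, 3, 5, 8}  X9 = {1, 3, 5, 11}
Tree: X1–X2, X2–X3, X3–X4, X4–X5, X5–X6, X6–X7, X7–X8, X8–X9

A tree decomposition must satisfy three properties: every vertex lies in some bag; for every edge, both endpoints lie together in some bag; and for every vertex, the bags containing it form a connected subtree. Here bags containing vertex 11 are not connected in the tree, so the decomposition is invalid.

No — bags containing vertex 11 are not connected in the tree.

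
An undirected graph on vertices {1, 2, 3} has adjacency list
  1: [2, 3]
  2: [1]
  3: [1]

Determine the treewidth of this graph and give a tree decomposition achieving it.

Treewidth 1.
One optimal decomposition is:
Bags: B1 = {1, 3}  B2 = {1, 2}
Tree: B1–B2

Every bag has size at most 2, so the width is 2 − 1 = 1 and tw(G) ≤ 1. Any graph with an edge has treewidth ≥ 1, and G has the edge 1–3. Therefore the treewidth is 1.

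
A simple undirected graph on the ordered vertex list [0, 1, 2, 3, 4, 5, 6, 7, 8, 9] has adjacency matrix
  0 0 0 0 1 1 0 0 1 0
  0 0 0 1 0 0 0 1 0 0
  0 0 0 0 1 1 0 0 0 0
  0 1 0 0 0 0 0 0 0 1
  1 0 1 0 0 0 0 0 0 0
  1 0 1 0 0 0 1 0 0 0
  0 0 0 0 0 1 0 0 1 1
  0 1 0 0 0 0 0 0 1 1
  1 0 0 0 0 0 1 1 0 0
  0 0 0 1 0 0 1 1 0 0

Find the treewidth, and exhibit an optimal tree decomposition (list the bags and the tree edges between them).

The largest bag has 3 vertices, giving width 2; this decomposition certifies tw(G) ≤ 2. The edges 1–3–9–7–1 form a cycle, so G is not a tree and its treewidth is at least 2. Combining the bounds, tw(G) = 2.

Treewidth 2.
One such decomposition:
Bags: B1 = {1, 3, 7}  B2 = {3, 7, 9}  B3 = {7, 8, 9}  B4 = {6, 8, 9}  B5 = {0, 6, 8}  B6 = {0, 5, 6}  B7 = {0, 4, 5}  B8 = {2, 4, 5}
Tree: B1–B2, B2–B3, B3–B4, B4–B5, B5–B6, B6–B7, B7–B8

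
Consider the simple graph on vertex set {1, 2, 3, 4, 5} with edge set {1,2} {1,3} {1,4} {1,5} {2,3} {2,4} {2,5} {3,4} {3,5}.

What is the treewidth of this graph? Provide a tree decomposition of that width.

Treewidth 3.
One optimal decomposition is:
Bags: B1 = {1, 2, 3, 4}  B2 = {1, 2, 3, 5}
Tree: B1–B2

The largest bag has 4 vertices, giving width 3; this decomposition certifies tw(G) ≤ 3. Conversely, {1, 2, 3, 4} is a clique of size 4, and the vertices of any clique must share a bag in every tree decomposition; so some bag has ≥ 4 vertices and tw(G) ≥ 3. Hence tw(G) = 3 exactly.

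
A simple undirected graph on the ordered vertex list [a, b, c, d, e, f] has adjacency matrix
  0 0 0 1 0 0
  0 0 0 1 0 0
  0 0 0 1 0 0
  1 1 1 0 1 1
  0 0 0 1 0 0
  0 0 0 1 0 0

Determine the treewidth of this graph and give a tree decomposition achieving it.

Each bag holds 2 vertices, so the decomposition has width 1, which upper-bounds the treewidth. Since G has at least one edge (e.g. d–b), it is not an edgeless graph, so tw(G) ≥ 1. Therefore the treewidth is 1.

Treewidth 1.
Bags: B1 = {b, d}  B2 = {a, d}  B3 = {d, f}  B4 = {c, d}  B5 = {d, e}
Tree: B1–B2, B1–B3, B1–B4, B4–B5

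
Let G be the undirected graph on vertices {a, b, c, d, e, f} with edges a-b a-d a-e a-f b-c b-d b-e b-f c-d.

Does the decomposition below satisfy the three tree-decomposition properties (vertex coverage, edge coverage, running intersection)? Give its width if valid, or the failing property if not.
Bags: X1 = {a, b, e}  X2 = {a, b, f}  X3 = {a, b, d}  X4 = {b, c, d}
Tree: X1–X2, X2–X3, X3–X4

Yes; width 2.

Vertex coverage: the bags together contain {a, b, c, d, e, f}, the full vertex set. Edge coverage: each edge of G has both endpoints in at least one bag. Running intersection: for every vertex, the bags containing it form a connected subtree. All three properties hold, so this is a valid tree decomposition of width max|bag| − 1 = 2, and hence tw(G) ≤ 2.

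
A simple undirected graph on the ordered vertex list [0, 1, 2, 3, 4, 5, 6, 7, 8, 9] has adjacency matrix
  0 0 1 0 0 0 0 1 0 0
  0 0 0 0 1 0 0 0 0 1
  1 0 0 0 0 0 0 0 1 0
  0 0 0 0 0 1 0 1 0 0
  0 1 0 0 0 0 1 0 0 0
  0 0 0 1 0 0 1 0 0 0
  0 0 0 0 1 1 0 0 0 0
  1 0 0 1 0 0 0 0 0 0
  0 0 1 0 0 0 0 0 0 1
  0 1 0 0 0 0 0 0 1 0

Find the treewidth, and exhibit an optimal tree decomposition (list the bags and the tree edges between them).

Treewidth 2.
Bags: B1 = {3, 5, 7}  B2 = {0, 5, 7}  B3 = {0, 2, 5}  B4 = {2, 5, 8}  B5 = {5, 8, 9}  B6 = {1, 5, 9}  B7 = {1, 4, 5}  B8 = {4, 5, 6}
Tree: B1–B2, B2–B3, B3–B4, B4–B5, B5–B6, B6–B7, B7–B8

Each bag holds 3 vertices, so the decomposition has width 2, which upper-bounds the treewidth. Since 5–3–7–0–2–8–9–1–4–6–5 is a cycle in G, G is not acyclic. Forests are exactly the graphs of treewidth ≤ 1, so tw(G) ≥ 2. Combining the bounds, tw(G) = 2.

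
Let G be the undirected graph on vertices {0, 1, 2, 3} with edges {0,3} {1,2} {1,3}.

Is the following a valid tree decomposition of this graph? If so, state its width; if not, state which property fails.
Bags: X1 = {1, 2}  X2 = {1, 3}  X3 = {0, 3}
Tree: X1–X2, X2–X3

Yes; width 1.

Every vertex of G appears in some bag (union = {0, 1, 2, 3}); every edge is covered by a bag; and for each vertex v the set of bags containing v is connected in the bag tree. The decomposition is therefore valid. The largest bag has 2 vertices, so the width is 1.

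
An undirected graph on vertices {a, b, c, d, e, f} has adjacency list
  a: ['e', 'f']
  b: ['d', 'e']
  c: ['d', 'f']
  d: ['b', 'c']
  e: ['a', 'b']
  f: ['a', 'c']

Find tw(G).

A width-2 tree decomposition is:
Bags: B1 = {b, c, d}  B2 = {b, c, e}  B3 = {a, c, e}  B4 = {a, c, f}
Tree: B1–B2, B2–B3, B3–B4
The largest bag has 3 vertices, giving width 2; this decomposition certifies tw(G) ≤ 2. Since c–d–b–e–a–f–c is a cycle in G, G is not acyclic. Forests are exactly the graphs of treewidth ≤ 1, so tw(G) ≥ 2. Hence tw(G) = 2 exactly.

2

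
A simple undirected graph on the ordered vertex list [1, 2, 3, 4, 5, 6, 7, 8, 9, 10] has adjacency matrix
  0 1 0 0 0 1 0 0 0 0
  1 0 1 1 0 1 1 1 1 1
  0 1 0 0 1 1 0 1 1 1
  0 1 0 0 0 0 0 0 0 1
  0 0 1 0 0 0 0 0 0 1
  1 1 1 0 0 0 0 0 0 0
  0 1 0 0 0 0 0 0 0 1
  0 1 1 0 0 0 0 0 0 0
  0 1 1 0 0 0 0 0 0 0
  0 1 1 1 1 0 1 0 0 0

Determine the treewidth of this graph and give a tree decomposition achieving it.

Every bag has size at most 3, so the width is 3 − 1 = 2 and tw(G) ≤ 2. For the lower bound, the 3 vertices {1, 2, 6} are pairwise adjacent, and any tree decomposition puts a clique entirely inside one bag — forcing width ≥ 2. Combining the bounds, tw(G) = 2.

Treewidth 2.
One optimal decomposition is:
Bags: B1 = {2, 3, 10}  B2 = {3, 5, 10}  B3 = {2, 3, 6}  B4 = {2, 3, 8}  B5 = {2, 4, 10}  B6 = {2, 3, 9}  B7 = {1, 2, 6}  B8 = {2, 7, 10}
Tree: B1–B2, B1–B3, B3–B4, B1–B5, B3–B6, B3–B7, B1–B8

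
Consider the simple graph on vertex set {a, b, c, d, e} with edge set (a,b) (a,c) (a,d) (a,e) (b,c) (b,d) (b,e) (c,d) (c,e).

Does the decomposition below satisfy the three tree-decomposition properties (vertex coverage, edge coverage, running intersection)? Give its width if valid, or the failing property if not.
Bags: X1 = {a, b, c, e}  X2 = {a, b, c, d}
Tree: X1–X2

Vertex coverage: the bags together contain {a, b, c, d, e}, the full vertex set. Edge coverage: each edge of G has both endpoints in at least one bag. Running intersection: for every vertex, the bags containing it form a connected subtree. All three properties hold, so this is a valid tree decomposition of width max|bag| − 1 = 3, and hence tw(G) ≤ 3.

Yes; width 3.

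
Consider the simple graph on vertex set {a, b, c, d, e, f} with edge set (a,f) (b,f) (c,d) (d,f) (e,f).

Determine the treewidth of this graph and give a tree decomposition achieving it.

The largest bag has 2 vertices, giving width 1; this decomposition certifies tw(G) ≤ 1. Any graph with an edge has treewidth ≥ 1, and G has the edge d–f. The upper and lower bounds meet at 1, so that is the treewidth.

Treewidth 1.
One such decomposition:
Bags: B1 = {d, f}  B2 = {c, d}  B3 = {e, f}  B4 = {a, f}  B5 = {b, f}
Tree: B1–B2, B1–B3, B3–B4, B3–B5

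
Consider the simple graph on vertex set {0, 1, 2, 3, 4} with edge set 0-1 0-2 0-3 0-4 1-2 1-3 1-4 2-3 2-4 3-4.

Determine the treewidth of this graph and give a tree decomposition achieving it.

Treewidth 4.
Bags: B1 = {0, 1, 2, 3, 4}
Tree: (single bag)

With just one bag of size 5, the width is 5 − 1 = 4, so tw(G) ≤ 4. Conversely, {0, 1, 2, 3, 4} is a clique of size 5, and the vertices of any clique must share a bag in every tree decomposition; so some bag has ≥ 5 vertices and tw(G) ≥ 4. Hence tw(G) = 4 exactly.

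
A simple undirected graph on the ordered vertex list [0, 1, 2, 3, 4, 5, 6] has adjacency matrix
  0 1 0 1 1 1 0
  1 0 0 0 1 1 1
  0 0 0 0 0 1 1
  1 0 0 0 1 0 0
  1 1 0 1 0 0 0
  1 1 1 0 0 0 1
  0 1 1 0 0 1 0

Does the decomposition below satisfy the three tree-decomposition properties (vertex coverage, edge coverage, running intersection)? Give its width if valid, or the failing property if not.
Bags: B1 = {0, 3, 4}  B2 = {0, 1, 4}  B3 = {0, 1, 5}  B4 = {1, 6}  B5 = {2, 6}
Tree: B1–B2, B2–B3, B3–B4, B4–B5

No — edge (5,6) lies in no bag.

A tree decomposition must satisfy three properties: every vertex lies in some bag; for every edge, both endpoints lie together in some bag; and for every vertex, the bags containing it form a connected subtree. Here edge (5,6) lies in no bag, so the decomposition is invalid.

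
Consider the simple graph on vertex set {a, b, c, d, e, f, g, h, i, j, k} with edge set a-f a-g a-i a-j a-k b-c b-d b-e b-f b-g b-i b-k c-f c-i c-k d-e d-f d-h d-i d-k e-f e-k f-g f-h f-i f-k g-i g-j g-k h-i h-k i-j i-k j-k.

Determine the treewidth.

4

A width-4 tree decomposition is:
Bags: B1 = {d, f, h, i, k}  B2 = {b, d, f, i, k}  B3 = {b, f, g, i, k}  B4 = {a, f, g, i, k}  B5 = {b, d, e, f, k}  B6 = {a, g, i, j, k}  B7 = {b, c, f, i, k}
Tree: B1–B2, B2–B3, B3–B4, B2–B5, B4–B6, B3–B7
The largest bag has 5 vertices, giving width 4; this decomposition certifies tw(G) ≤ 4. For the lower bound, the 5 vertices {a, g, i, j, k} are pairwise adjacent, and any tree decomposition puts a clique entirely inside one bag — forcing width ≥ 4. Hence tw(G) = 4 exactly.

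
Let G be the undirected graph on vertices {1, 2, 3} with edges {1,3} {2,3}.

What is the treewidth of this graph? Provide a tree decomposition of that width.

Every bag has size at most 2, so the width is 2 − 1 = 1 and tw(G) ≤ 1. G has an edge, so its treewidth is at least 1. Combining the bounds, tw(G) = 1.

Treewidth 1.
Bags: B1 = {1, 3}  B2 = {2, 3}
Tree: B1–B2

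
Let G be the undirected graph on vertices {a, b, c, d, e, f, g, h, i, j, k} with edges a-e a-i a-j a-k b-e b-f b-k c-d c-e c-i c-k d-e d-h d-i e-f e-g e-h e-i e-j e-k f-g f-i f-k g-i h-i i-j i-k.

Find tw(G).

3

A width-3 tree decomposition is:
Bags: B1 = {e, f, i, k}  B2 = {e, f, g, i}  B3 = {c, e, i, k}  B4 = {a, e, i, k}  B5 = {c, d, e, i}  B6 = {a, e, i, j}  B7 = {d, e, h, i}  B8 = {b, e, f, k}
Tree: B1–B2, B1–B3, B1–B4, B3–B5, B4–B6, B5–B7, B1–B8
Every bag has size at most 4, so the width is 4 − 1 = 3 and tw(G) ≤ 3. Conversely, {b, e, f, k} is a clique of size 4, and the vertices of any clique must share a bag in every tree decomposition; so some bag has ≥ 4 vertices and tw(G) ≥ 3. Hence tw(G) = 3 exactly.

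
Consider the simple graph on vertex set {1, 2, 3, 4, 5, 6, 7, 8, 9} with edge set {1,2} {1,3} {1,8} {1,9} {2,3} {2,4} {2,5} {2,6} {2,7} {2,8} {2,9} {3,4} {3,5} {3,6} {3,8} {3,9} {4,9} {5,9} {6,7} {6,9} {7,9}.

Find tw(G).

3

A width-3 tree decomposition is:
Bags: B1 = {2, 3, 5, 9}  B2 = {2, 3, 6, 9}  B3 = {2, 3, 4, 9}  B4 = {1, 2, 3, 9}  B5 = {1, 2, 3, 8}  B6 = {2, 6, 7, 9}
Tree: B1–B2, B2–B3, B2–B4, B4–B5, B2–B6
Every bag has size at most 4, so the width is 4 − 1 = 3 and tw(G) ≤ 3. On the other hand G contains the 4-clique {1, 2, 3, 8}. A clique must lie in a single bag of any decomposition, so no decomposition can have width below 3. Therefore the treewidth is 3.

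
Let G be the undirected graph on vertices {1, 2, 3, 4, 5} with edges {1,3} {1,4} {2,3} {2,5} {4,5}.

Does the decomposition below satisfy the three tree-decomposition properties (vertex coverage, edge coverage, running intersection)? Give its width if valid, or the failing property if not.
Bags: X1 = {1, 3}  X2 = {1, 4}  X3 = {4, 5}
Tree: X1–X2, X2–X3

No — vertex 2 appears in no bag.

A tree decomposition must satisfy three properties: every vertex lies in some bag; for every edge, both endpoints lie together in some bag; and for every vertex, the bags containing it form a connected subtree. Here vertex 2 appears in no bag, so the decomposition is invalid.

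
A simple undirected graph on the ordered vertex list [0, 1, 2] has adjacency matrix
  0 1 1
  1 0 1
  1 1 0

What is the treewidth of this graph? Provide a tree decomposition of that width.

A single bag containing all 3 vertices is trivially a valid decomposition of width 2. On the other hand G contains the 3-clique {0, 1, 2}. A clique must lie in a single bag of any decomposition, so no decomposition can have width below 2. Therefore the treewidth is 2.

Treewidth 2.
One optimal decomposition is:
Bags: B1 = {0, 1, 2}
Tree: (single bag)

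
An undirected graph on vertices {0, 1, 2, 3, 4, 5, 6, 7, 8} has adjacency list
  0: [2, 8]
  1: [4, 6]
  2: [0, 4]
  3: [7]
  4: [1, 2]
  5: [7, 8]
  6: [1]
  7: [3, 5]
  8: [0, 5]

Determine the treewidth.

A width-1 tree decomposition is:
Bags: B1 = {1, 6}  B2 = {1, 4}  B3 = {2, 4}  B4 = {0, 2}  B5 = {0, 8}  B6 = {5, 8}  B7 = {5, 7}  B8 = {3, 7}
Tree: B1–B2, B2–B3, B3–B4, B4–B5, B5–B6, B6–B7, B7–B8
Each bag holds 2 vertices, so the decomposition has width 1, which upper-bounds the treewidth. G has an edge, so its treewidth is at least 1. Combining the bounds, tw(G) = 1.

1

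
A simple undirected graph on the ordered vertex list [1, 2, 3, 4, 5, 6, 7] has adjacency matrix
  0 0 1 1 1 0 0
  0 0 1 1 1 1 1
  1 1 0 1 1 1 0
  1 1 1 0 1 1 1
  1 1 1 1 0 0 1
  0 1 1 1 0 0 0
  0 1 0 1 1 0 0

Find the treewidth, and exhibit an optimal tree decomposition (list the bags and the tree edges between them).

Each bag holds 4 vertices, so the decomposition has width 3, which upper-bounds the treewidth. Conversely, {1, 3, 4, 5} is a clique of size 4, and the vertices of any clique must share a bag in every tree decomposition; so some bag has ≥ 4 vertices and tw(G) ≥ 3. Hence tw(G) = 3 exactly.

Treewidth 3.
One optimal decomposition is:
Bags: B1 = {2, 3, 4, 6}  B2 = {2, 3, 4, 5}  B3 = {1, 3, 4, 5}  B4 = {2, 4, 5, 7}
Tree: B1–B2, B2–B3, B2–B4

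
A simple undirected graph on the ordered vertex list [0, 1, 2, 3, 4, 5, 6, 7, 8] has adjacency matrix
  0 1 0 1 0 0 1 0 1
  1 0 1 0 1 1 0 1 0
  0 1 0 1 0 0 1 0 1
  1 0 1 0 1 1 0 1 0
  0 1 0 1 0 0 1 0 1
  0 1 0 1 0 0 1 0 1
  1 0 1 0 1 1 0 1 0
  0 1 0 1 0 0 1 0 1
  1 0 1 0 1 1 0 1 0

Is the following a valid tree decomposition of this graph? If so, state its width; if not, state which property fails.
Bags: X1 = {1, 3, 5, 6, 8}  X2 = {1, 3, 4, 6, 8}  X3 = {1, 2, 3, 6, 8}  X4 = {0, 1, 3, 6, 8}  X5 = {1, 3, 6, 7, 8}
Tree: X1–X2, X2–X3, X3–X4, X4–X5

Yes; width 4.

Vertex coverage: the bags together contain {0, 1, 2, 3, 4, 5, 6, 7, 8}, the full vertex set. Edge coverage: each edge of G has both endpoints in at least one bag. Running intersection: for every vertex, the bags containing it form a connected subtree. All three properties hold, so this is a valid tree decomposition of width max|bag| − 1 = 4, and hence tw(G) ≤ 4.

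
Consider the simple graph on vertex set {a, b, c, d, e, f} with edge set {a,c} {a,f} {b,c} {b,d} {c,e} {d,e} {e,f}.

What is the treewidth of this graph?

2

A width-2 tree decomposition is:
Bags: B1 = {a, e, f}  B2 = {a, c, e}  B3 = {c, d, e}  B4 = {b, c, d}
Tree: B1–B2, B2–B3, B3–B4
The largest bag has 3 vertices, giving width 2; this decomposition certifies tw(G) ≤ 2. Since f–a–c–e–f is a cycle in G, G is not acyclic. Forests are exactly the graphs of treewidth ≤ 1, so tw(G) ≥ 2. Hence tw(G) = 2 exactly.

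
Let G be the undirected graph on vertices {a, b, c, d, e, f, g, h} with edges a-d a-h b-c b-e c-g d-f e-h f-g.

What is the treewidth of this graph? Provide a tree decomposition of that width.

Each bag holds 3 vertices, so the decomposition has width 2, which upper-bounds the treewidth. For the lower bound, G contains the cycle a–d–f–g–c–b–e–h–a, so G is not a forest; only forests have treewidth ≤ 1, hence tw(G) ≥ 2. The upper and lower bounds meet at 2, so that is the treewidth.

Treewidth 2.
One such decomposition:
Bags: B1 = {a, d, f}  B2 = {a, f, g}  B3 = {a, c, g}  B4 = {a, b, c}  B5 = {a, b, e}  B6 = {a, e, h}
Tree: B1–B2, B2–B3, B3–B4, B4–B5, B5–B6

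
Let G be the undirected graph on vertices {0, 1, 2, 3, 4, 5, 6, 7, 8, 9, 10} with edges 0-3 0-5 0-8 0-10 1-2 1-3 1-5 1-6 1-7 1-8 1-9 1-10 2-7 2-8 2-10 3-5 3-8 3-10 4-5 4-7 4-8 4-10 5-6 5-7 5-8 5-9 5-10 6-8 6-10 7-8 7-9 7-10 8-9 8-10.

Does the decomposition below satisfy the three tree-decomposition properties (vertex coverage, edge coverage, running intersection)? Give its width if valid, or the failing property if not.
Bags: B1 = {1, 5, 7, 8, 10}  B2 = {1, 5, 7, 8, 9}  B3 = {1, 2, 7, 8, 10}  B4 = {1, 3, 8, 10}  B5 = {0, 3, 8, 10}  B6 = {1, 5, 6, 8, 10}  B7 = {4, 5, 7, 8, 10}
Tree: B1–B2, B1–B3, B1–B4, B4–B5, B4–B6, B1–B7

A tree decomposition must satisfy three properties: every vertex lies in some bag; for every edge, both endpoints lie together in some bag; and for every vertex, the bags containing it form a connected subtree. Here edge (5,3) lies in no bag, so the decomposition is invalid.

No — edge (5,3) lies in no bag.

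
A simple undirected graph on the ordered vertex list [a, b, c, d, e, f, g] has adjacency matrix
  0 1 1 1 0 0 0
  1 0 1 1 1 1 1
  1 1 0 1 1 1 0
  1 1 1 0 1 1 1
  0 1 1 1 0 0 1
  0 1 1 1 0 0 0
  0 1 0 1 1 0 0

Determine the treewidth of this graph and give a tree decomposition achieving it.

Treewidth 3.
One such decomposition:
Bags: B1 = {b, c, d, f}  B2 = {b, c, d, e}  B3 = {b, d, e, g}  B4 = {a, b, c, d}
Tree: B1–B2, B2–B3, B1–B4

The largest bag has 4 vertices, giving width 3; this decomposition certifies tw(G) ≤ 3. Conversely, {b, d, e, g} is a clique of size 4, and the vertices of any clique must share a bag in every tree decomposition; so some bag has ≥ 4 vertices and tw(G) ≥ 3. Therefore the treewidth is 3.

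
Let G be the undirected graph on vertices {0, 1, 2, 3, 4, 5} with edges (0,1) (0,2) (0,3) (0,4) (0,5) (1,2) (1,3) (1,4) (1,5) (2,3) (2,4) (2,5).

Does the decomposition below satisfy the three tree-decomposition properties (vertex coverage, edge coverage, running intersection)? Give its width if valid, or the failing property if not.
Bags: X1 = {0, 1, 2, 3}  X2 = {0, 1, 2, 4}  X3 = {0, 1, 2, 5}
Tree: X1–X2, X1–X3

Yes; width 3.

Checking the three conditions: (i) the bags cover all of {0, 1, 2, 3, 4, 5}; (ii) for each edge, some bag contains both endpoints; (iii) the bags containing any fixed vertex form a subtree. All hold, so the decomposition is valid with width 4 − 1 = 3.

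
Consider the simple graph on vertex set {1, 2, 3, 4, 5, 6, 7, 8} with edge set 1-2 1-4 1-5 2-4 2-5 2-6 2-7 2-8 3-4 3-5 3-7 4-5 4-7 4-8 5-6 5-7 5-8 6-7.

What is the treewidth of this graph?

3

A width-3 tree decomposition is:
Bags: B1 = {1, 2, 4, 5}  B2 = {2, 4, 5, 7}  B3 = {2, 5, 6, 7}  B4 = {2, 4, 5, 8}  B5 = {3, 4, 5, 7}
Tree: B1–B2, B2–B3, B2–B4, B2–B5
The largest bag has 4 vertices, giving width 3; this decomposition certifies tw(G) ≤ 3. On the other hand G contains the 4-clique {2, 4, 5, 8}. A clique must lie in a single bag of any decomposition, so no decomposition can have width below 3. Therefore the treewidth is 3.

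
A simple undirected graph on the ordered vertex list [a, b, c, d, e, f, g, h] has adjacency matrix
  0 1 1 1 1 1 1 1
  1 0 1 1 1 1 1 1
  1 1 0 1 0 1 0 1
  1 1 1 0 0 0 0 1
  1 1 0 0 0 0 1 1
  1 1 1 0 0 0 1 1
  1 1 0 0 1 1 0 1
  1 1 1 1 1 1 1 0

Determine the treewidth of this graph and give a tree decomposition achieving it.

Treewidth 4.
Bags: B1 = {a, b, c, f, h}  B2 = {a, b, f, g, h}  B3 = {a, b, e, g, h}  B4 = {a, b, c, d, h}
Tree: B1–B2, B2–B3, B1–B4

The largest bag has 5 vertices, giving width 4; this decomposition certifies tw(G) ≤ 4. On the other hand G contains the 5-clique {a, b, c, d, h}. A clique must lie in a single bag of any decomposition, so no decomposition can have width below 4. The upper and lower bounds meet at 4, so that is the treewidth.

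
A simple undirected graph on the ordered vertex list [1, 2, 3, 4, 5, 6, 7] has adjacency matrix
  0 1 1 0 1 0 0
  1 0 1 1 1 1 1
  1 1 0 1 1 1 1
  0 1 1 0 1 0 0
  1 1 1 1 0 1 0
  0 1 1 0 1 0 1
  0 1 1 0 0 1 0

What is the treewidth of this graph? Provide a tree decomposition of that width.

Treewidth 3.
Bags: B1 = {2, 3, 6, 7}  B2 = {2, 3, 5, 6}  B3 = {1, 2, 3, 5}  B4 = {2, 3, 4, 5}
Tree: B1–B2, B2–B3, B3–B4

The largest bag has 4 vertices, giving width 3; this decomposition certifies tw(G) ≤ 3. Conversely, {1, 2, 3, 5} is a clique of size 4, and the vertices of any clique must share a bag in every tree decomposition; so some bag has ≥ 4 vertices and tw(G) ≥ 3. The upper and lower bounds meet at 3, so that is the treewidth.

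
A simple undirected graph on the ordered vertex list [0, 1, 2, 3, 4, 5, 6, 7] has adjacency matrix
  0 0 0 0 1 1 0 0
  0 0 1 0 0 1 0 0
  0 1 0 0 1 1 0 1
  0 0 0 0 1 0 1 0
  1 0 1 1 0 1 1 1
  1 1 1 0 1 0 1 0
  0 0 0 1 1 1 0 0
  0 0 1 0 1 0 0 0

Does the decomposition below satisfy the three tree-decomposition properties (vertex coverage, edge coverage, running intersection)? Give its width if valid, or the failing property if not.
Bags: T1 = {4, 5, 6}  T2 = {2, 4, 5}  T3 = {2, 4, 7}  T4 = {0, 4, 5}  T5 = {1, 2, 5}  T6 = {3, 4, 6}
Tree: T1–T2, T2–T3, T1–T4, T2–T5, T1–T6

Every vertex of G appears in some bag (union = {0, 1, 2, 3, 4, 5, 6, 7}); every edge is covered by a bag; and for each vertex v the set of bags containing v is connected in the bag tree. The decomposition is therefore valid. The largest bag has 3 vertices, so the width is 2.

Yes; width 2.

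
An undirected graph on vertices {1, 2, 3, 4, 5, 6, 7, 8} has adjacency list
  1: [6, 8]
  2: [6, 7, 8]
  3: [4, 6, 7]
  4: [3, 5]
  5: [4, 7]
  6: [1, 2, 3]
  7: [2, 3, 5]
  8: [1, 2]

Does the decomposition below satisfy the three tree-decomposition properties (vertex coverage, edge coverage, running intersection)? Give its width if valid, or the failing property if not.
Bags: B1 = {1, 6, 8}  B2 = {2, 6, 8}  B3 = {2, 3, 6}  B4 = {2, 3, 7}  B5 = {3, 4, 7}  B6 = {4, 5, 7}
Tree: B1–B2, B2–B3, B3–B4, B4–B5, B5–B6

Vertex coverage: the bags together contain {1, 2, 3, 4, 5, 6, 7, 8}, the full vertex set. Edge coverage: each edge of G has both endpoints in at least one bag. Running intersection: for every vertex, the bags containing it form a connected subtree. All three properties hold, so this is a valid tree decomposition of width max|bag| − 1 = 2, and hence tw(G) ≤ 2.

Yes; width 2.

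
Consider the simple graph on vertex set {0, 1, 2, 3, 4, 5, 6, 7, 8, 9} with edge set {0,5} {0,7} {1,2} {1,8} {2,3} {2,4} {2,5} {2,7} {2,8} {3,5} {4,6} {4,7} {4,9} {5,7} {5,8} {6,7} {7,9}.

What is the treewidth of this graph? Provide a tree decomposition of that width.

Treewidth 2.
One optimal decomposition is:
Bags: B1 = {2, 4, 7}  B2 = {2, 5, 7}  B3 = {4, 6, 7}  B4 = {2, 5, 8}  B5 = {2, 3, 5}  B6 = {4, 7, 9}  B7 = {0, 5, 7}  B8 = {1, 2, 8}
Tree: B1–B2, B1–B3, B2–B4, B4–B5, B1–B6, B2–B7, B4–B8

Each bag holds 3 vertices, so the decomposition has width 2, which upper-bounds the treewidth. For the lower bound, the 3 vertices {0, 5, 7} are pairwise adjacent, and any tree decomposition puts a clique entirely inside one bag — forcing width ≥ 2. Hence tw(G) = 2 exactly.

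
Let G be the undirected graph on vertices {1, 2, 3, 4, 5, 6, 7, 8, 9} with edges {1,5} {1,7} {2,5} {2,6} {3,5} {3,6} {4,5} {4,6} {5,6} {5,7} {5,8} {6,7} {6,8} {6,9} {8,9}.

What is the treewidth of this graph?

2

A width-2 tree decomposition is:
Bags: B1 = {5, 6, 7}  B2 = {5, 6, 8}  B3 = {6, 8, 9}  B4 = {3, 5, 6}  B5 = {1, 5, 7}  B6 = {4, 5, 6}  B7 = {2, 5, 6}
Tree: B1–B2, B2–B3, B2–B4, B1–B5, B1–B6, B2–B7
Each bag holds 3 vertices, so the decomposition has width 2, which upper-bounds the treewidth. For the lower bound, the 3 vertices {6, 8, 9} are pairwise adjacent, and any tree decomposition puts a clique entirely inside one bag — forcing width ≥ 2. The upper and lower bounds meet at 2, so that is the treewidth.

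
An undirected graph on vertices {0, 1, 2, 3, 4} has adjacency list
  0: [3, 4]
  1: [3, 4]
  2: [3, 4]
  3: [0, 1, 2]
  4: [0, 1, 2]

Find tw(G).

2

A width-2 tree decomposition is:
Bags: B1 = {2, 3, 4}  B2 = {0, 3, 4}  B3 = {1, 3, 4}
Tree: B1–B2, B2–B3
Each bag holds 3 vertices, so the decomposition has width 2, which upper-bounds the treewidth. The edges 2–3–0–4–2 form a cycle, so G is not a tree and its treewidth is at least 2. The upper and lower bounds meet at 2, so that is the treewidth.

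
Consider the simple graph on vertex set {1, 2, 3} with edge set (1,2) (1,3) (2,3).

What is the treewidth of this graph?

A width-2 tree decomposition is:
Bags: B1 = {1, 2, 3}
Tree: (single bag)
A single bag containing all 3 vertices is trivially a valid decomposition of width 2. On the other hand G contains the 3-clique {1, 2, 3}. A clique must lie in a single bag of any decomposition, so no decomposition can have width below 2. Hence tw(G) = 2 exactly.

2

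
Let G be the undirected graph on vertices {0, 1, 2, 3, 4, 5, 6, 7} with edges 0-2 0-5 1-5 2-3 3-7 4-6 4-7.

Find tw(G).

1

A width-1 tree decomposition is:
Bags: B1 = {1, 5}  B2 = {0, 5}  B3 = {0, 2}  B4 = {2, 3}  B5 = {3, 7}  B6 = {4, 7}  B7 = {4, 6}
Tree: B1–B2, B2–B3, B3–B4, B4–B5, B5–B6, B6–B7
Each bag holds 2 vertices, so the decomposition has width 1, which upper-bounds the treewidth. Any graph with an edge has treewidth ≥ 1, and G has the edge 1–5. Combining the bounds, tw(G) = 1.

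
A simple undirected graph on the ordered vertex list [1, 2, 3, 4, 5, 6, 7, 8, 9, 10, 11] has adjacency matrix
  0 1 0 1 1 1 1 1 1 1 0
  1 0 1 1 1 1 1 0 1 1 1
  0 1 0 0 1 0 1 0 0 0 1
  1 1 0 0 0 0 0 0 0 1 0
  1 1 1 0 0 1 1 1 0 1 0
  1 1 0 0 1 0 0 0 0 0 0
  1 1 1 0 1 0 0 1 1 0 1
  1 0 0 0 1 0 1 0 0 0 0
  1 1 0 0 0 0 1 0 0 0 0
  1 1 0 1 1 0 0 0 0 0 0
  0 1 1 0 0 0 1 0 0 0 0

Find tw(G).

3

A width-3 tree decomposition is:
Bags: B1 = {1, 2, 5, 6}  B2 = {1, 2, 5, 7}  B3 = {1, 2, 5, 10}  B4 = {1, 5, 7, 8}  B5 = {1, 2, 4, 10}  B6 = {1, 2, 7, 9}  B7 = {2, 3, 5, 7}  B8 = {2, 3, 7, 11}
Tree: B1–B2, B1–B3, B2–B4, B3–B5, B2–B6, B2–B7, B7–B8
Each bag holds 4 vertices, so the decomposition has width 3, which upper-bounds the treewidth. On the other hand G contains the 4-clique {1, 5, 7, 8}. A clique must lie in a single bag of any decomposition, so no decomposition can have width below 3. The upper and lower bounds meet at 3, so that is the treewidth.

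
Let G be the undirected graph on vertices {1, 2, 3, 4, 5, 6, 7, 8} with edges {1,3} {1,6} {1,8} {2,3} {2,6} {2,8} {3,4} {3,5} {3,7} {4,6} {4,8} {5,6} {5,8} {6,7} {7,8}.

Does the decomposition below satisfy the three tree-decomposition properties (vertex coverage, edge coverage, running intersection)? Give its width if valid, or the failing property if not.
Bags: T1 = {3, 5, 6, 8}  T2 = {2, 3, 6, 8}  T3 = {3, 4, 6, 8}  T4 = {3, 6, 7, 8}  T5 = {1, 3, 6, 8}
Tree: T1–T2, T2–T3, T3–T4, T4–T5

Yes; width 3.

Vertex coverage: the bags together contain {1, 2, 3, 4, 5, 6, 7, 8}, the full vertex set. Edge coverage: each edge of G has both endpoints in at least one bag. Running intersection: for every vertex, the bags containing it form a connected subtree. All three properties hold, so this is a valid tree decomposition of width max|bag| − 1 = 3, and hence tw(G) ≤ 3.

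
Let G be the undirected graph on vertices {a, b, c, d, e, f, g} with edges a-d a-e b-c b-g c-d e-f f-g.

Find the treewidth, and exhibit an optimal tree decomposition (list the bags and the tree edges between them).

Treewidth 2.
Bags: B1 = {b, c, d}  B2 = {b, d, g}  B3 = {d, f, g}  B4 = {d, e, f}  B5 = {a, d, e}
Tree: B1–B2, B2–B3, B3–B4, B4–B5

The largest bag has 3 vertices, giving width 2; this decomposition certifies tw(G) ≤ 2. The edges d–c–b–g–f–e–a–d form a cycle, so G is not a tree and its treewidth is at least 2. Hence tw(G) = 2 exactly.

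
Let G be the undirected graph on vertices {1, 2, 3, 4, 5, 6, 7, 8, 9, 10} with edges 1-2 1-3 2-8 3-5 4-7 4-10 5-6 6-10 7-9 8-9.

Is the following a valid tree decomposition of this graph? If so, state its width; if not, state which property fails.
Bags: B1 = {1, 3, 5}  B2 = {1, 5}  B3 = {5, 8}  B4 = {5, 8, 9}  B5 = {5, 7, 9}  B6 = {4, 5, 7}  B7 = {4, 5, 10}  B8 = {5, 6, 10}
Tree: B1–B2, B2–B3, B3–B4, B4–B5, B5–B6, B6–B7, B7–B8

No — vertex 2 appears in no bag.

A tree decomposition must satisfy three properties: every vertex lies in some bag; for every edge, both endpoints lie together in some bag; and for every vertex, the bags containing it form a connected subtree. Here vertex 2 appears in no bag, so the decomposition is invalid.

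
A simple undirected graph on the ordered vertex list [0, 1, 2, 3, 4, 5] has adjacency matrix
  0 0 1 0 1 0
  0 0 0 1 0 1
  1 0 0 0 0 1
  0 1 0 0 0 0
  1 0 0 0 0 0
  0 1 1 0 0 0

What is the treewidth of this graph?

1

A width-1 tree decomposition is:
Bags: B1 = {0, 4}  B2 = {0, 2}  B3 = {2, 5}  B4 = {1, 5}  B5 = {1, 3}
Tree: B1–B2, B2–B3, B3–B4, B4–B5
Each bag holds 2 vertices, so the decomposition has width 1, which upper-bounds the treewidth. Any graph with an edge has treewidth ≥ 1, and G has the edge 4–0. Therefore the treewidth is 1.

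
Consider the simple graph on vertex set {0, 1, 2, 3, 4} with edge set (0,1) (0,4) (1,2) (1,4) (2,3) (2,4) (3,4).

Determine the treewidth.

2

A width-2 tree decomposition is:
Bags: B1 = {1, 2, 4}  B2 = {2, 3, 4}  B3 = {0, 1, 4}
Tree: B1–B2, B1–B3
Every bag has size at most 3, so the width is 3 − 1 = 2 and tw(G) ≤ 2. For the lower bound, the 3 vertices {0, 1, 4} are pairwise adjacent, and any tree decomposition puts a clique entirely inside one bag — forcing width ≥ 2. Combining the bounds, tw(G) = 2.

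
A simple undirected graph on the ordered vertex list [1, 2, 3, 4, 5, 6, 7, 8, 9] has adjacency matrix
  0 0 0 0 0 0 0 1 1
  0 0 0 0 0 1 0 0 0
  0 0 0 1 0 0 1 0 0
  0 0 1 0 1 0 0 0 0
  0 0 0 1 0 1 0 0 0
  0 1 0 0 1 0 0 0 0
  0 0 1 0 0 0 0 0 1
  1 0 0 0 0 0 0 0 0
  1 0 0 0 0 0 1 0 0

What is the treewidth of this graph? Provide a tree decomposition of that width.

Treewidth 1.
One optimal decomposition is:
Bags: B1 = {1, 8}  B2 = {1, 9}  B3 = {7, 9}  B4 = {3, 7}  B5 = {3, 4}  B6 = {4, 5}  B7 = {5, 6}  B8 = {2, 6}
Tree: B1–B2, B2–B3, B3–B4, B4–B5, B5–B6, B6–B7, B7–B8

Each bag holds 2 vertices, so the decomposition has width 1, which upper-bounds the treewidth. Any graph with an edge has treewidth ≥ 1, and G has the edge 8–1. The upper and lower bounds meet at 1, so that is the treewidth.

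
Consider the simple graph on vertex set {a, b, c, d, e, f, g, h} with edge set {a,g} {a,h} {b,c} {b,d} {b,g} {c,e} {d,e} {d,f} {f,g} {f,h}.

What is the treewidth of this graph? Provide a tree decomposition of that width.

Treewidth 2.
Bags: B1 = {c, d, e}  B2 = {b, c, d}  B3 = {b, d, f}  B4 = {b, f, g}  B5 = {f, g, h}  B6 = {a, g, h}
Tree: B1–B2, B2–B3, B3–B4, B4–B5, B5–B6

The largest bag has 3 vertices, giving width 2; this decomposition certifies tw(G) ≤ 2. Since e–c–b–d–e is a cycle in G, G is not acyclic. Forests are exactly the graphs of treewidth ≤ 1, so tw(G) ≥ 2. Therefore the treewidth is 2.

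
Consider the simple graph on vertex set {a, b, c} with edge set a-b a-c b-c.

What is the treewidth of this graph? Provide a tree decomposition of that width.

With just one bag of size 3, the width is 3 − 1 = 2, so tw(G) ≤ 2. Conversely, {a, b, c} is a clique of size 3, and the vertices of any clique must share a bag in every tree decomposition; so some bag has ≥ 3 vertices and tw(G) ≥ 2. Combining the bounds, tw(G) = 2.

Treewidth 2.
Bags: B1 = {a, b, c}
Tree: (single bag)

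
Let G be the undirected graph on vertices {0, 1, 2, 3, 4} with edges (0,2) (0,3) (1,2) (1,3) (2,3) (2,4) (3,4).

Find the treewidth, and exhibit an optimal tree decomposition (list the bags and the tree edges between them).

Treewidth 2.
One such decomposition:
Bags: B1 = {1, 2, 3}  B2 = {0, 2, 3}  B3 = {2, 3, 4}
Tree: B1–B2, B2–B3

Every bag has size at most 3, so the width is 3 − 1 = 2 and tw(G) ≤ 2. Conversely, {0, 2, 3} is a clique of size 3, and the vertices of any clique must share a bag in every tree decomposition; so some bag has ≥ 3 vertices and tw(G) ≥ 2. Therefore the treewidth is 2.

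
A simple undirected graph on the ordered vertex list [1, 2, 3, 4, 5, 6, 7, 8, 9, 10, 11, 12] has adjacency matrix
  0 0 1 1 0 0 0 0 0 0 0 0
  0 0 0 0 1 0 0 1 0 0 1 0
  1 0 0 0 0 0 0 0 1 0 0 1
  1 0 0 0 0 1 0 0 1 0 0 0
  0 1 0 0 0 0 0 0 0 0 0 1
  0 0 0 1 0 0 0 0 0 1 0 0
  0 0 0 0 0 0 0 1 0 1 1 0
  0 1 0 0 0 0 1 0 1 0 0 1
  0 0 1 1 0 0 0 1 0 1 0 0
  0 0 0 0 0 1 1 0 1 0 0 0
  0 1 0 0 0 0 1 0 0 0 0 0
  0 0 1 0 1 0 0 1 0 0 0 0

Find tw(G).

3

A width-3 tree decomposition is:
Bags: B1 = {2, 5, 7, 11}  B2 = {2, 5, 7, 8}  B3 = {5, 7, 8, 12}  B4 = {7, 8, 10, 12}  B5 = {8, 9, 10, 12}  B6 = {3, 9, 10, 12}  B7 = {3, 6, 9, 10}  B8 = {3, 4, 6, 9}  B9 = {1, 3, 4, 6}
Tree: B1–B2, B2–B3, B3–B4, B4–B5, B5–B6, B6–B7, B7–B8, B8–B9
Every bag has size at most 4, so the width is 4 − 1 = 3 and tw(G) ≤ 3. For the lower bound: the 4 vertex sets {2,5,11}, {7}, {8}, {3,9,10,12} are disjoint, each induces a connected subgraph, and every pair is joined by at least one edge of G. Contracting each set to a single vertex therefore yields K_{4} as a minor, and since treewidth is minor-monotone, tw(G) ≥ tw(K_{4}) = 3. The upper and lower bounds meet at 3, so that is the treewidth.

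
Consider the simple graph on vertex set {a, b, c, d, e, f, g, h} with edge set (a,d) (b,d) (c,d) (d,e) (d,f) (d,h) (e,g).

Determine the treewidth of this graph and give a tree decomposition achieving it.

Every bag has size at most 2, so the width is 2 − 1 = 1 and tw(G) ≤ 1. G has an edge, so its treewidth is at least 1. Hence tw(G) = 1 exactly.

Treewidth 1.
One optimal decomposition is:
Bags: B1 = {e, g}  B2 = {d, e}  B3 = {d, h}  B4 = {d, f}  B5 = {b, d}  B6 = {c, d}  B7 = {a, d}
Tree: B1–B2, B2–B3, B2–B4, B2–B5, B2–B6, B6–B7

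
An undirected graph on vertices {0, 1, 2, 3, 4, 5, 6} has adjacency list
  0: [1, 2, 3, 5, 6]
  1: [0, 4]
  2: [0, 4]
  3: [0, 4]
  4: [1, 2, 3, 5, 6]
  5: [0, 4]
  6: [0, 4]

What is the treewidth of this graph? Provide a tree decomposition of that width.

Treewidth 2.
One such decomposition:
Bags: B1 = {0, 4, 5}  B2 = {0, 4, 6}  B3 = {0, 3, 4}  B4 = {0, 2, 4}  B5 = {0, 1, 4}
Tree: B1–B2, B2–B3, B3–B4, B4–B5

Each bag holds 3 vertices, so the decomposition has width 2, which upper-bounds the treewidth. Since 4–5–0–6–4 is a cycle in G, G is not acyclic. Forests are exactly the graphs of treewidth ≤ 1, so tw(G) ≥ 2. The upper and lower bounds meet at 2, so that is the treewidth.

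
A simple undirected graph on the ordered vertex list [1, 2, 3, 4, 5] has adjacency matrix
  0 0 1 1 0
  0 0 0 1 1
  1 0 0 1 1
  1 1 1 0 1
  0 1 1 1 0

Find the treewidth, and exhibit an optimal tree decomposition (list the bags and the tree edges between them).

Treewidth 2.
Bags: B1 = {3, 4, 5}  B2 = {1, 3, 4}  B3 = {2, 4, 5}
Tree: B1–B2, B1–B3

Each bag holds 3 vertices, so the decomposition has width 2, which upper-bounds the treewidth. Conversely, {2, 4, 5} is a clique of size 3, and the vertices of any clique must share a bag in every tree decomposition; so some bag has ≥ 3 vertices and tw(G) ≥ 2. Combining the bounds, tw(G) = 2.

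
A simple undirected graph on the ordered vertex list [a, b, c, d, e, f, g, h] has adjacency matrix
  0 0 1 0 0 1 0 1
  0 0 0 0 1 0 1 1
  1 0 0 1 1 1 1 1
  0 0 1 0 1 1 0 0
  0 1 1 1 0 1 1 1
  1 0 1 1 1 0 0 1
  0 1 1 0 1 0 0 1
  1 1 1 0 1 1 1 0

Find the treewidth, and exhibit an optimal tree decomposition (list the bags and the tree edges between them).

Every bag has size at most 4, so the width is 4 − 1 = 3 and tw(G) ≤ 3. On the other hand G contains the 4-clique {c, d, e, f}. A clique must lie in a single bag of any decomposition, so no decomposition can have width below 3. The upper and lower bounds meet at 3, so that is the treewidth.

Treewidth 3.
One optimal decomposition is:
Bags: B1 = {c, e, g, h}  B2 = {c, e, f, h}  B3 = {b, e, g, h}  B4 = {a, c, f, h}  B5 = {c, d, e, f}
Tree: B1–B2, B1–B3, B2–B4, B2–B5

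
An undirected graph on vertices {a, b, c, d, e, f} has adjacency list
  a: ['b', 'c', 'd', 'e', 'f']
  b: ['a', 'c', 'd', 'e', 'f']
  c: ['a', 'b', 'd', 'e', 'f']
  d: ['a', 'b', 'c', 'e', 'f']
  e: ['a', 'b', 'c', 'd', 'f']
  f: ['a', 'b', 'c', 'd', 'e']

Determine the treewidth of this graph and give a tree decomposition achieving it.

Treewidth 5.
One optimal decomposition is:
Bags: B1 = {a, b, c, d, e, f}
Tree: (single bag)

With just one bag of size 6, the width is 6 − 1 = 5, so tw(G) ≤ 5. For the lower bound, the 6 vertices {a, b, c, d, e, f} are pairwise adjacent, and any tree decomposition puts a clique entirely inside one bag — forcing width ≥ 5. Combining the bounds, tw(G) = 5.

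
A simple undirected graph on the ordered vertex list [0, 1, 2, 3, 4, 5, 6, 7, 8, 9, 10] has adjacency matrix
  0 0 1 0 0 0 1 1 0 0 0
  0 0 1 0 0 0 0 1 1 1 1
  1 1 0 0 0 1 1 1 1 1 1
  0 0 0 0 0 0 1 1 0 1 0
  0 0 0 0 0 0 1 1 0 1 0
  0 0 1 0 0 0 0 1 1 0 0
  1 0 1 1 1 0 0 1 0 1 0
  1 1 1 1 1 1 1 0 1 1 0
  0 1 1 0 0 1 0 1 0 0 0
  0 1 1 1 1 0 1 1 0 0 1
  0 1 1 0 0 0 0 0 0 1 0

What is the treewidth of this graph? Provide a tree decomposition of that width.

Treewidth 3.
One such decomposition:
Bags: B1 = {2, 6, 7, 9}  B2 = {0, 2, 6, 7}  B3 = {1, 2, 7, 9}  B4 = {1, 2, 9, 10}  B5 = {1, 2, 7, 8}  B6 = {4, 6, 7, 9}  B7 = {2, 5, 7, 8}  B8 = {3, 6, 7, 9}
Tree: B1–B2, B1–B3, B3–B4, B3–B5, B1–B6, B5–B7, B1–B8

Every bag has size at most 4, so the width is 4 − 1 = 3 and tw(G) ≤ 3. For the lower bound, the 4 vertices {1, 2, 9, 10} are pairwise adjacent, and any tree decomposition puts a clique entirely inside one bag — forcing width ≥ 3. The upper and lower bounds meet at 3, so that is the treewidth.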